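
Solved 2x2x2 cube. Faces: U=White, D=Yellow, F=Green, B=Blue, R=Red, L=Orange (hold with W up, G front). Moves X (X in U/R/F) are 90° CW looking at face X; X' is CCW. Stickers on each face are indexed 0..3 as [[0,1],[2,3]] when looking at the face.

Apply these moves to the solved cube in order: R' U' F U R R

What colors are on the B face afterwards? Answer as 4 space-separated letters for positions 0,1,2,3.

Answer: O Y W B

Derivation:
After move 1 (R'): R=RRRR U=WBWB F=GWGW D=YGYG B=YBYB
After move 2 (U'): U=BBWW F=OOGW R=GWRR B=RRYB L=YBOO
After move 3 (F): F=GOWO U=BBOB R=WWWR D=RGYG L=YYOG
After move 4 (U): U=OBBB F=WWWO R=RRWR B=YYYB L=GOOG
After move 5 (R): R=WRRR U=OWBO F=WGWG D=RYYY B=BYBB
After move 6 (R): R=RWRR U=OGBG F=WYWY D=RBYB B=OYWB
Query: B face = OYWB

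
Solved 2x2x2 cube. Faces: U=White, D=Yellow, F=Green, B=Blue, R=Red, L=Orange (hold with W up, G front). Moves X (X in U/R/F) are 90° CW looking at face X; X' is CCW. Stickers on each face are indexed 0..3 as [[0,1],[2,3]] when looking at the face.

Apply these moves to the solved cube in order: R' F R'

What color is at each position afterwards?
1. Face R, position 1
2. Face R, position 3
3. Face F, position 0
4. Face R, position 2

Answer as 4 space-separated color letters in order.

After move 1 (R'): R=RRRR U=WBWB F=GWGW D=YGYG B=YBYB
After move 2 (F): F=GGWW U=WBOO R=WRBR D=RRYG L=OYOG
After move 3 (R'): R=RRWB U=WYOY F=GBWO D=RGYW B=GBRB
Query 1: R[1] = R
Query 2: R[3] = B
Query 3: F[0] = G
Query 4: R[2] = W

Answer: R B G W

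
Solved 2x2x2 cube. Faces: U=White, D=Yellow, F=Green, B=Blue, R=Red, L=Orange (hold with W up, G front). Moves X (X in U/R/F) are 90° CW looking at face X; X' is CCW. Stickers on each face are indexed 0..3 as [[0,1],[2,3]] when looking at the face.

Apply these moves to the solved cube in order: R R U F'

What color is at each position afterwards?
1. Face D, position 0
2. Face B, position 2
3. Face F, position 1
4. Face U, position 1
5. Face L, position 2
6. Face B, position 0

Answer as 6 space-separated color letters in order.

Answer: B G B W O O

Derivation:
After move 1 (R): R=RRRR U=WGWG F=GYGY D=YBYB B=WBWB
After move 2 (R): R=RRRR U=WYWY F=GBGB D=YWYW B=GBGB
After move 3 (U): U=WWYY F=RRGB R=GBRR B=OOGB L=GBOO
After move 4 (F'): F=RBRG U=WWGR R=WBYR D=BOYW L=GYOY
Query 1: D[0] = B
Query 2: B[2] = G
Query 3: F[1] = B
Query 4: U[1] = W
Query 5: L[2] = O
Query 6: B[0] = O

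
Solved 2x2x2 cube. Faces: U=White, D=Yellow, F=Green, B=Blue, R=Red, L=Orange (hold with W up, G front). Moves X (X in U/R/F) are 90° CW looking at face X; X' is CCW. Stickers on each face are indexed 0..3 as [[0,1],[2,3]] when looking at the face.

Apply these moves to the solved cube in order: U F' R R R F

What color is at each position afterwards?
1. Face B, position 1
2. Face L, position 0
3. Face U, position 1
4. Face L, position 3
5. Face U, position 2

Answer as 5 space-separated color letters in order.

Answer: O G B G W

Derivation:
After move 1 (U): U=WWWW F=RRGG R=BBRR B=OOBB L=GGOO
After move 2 (F'): F=RGRG U=WWBR R=YBYR D=GOYY L=GWOW
After move 3 (R): R=YYRB U=WGBG F=RORY D=GBYO B=ROWB
After move 4 (R): R=RYBY U=WOBY F=RBRO D=GWYR B=GOGB
After move 5 (R): R=BRYY U=WBBO F=RWRR D=GGYG B=YOOB
After move 6 (F): F=RRRW U=WBWW R=BROY D=YBYG L=GGOG
Query 1: B[1] = O
Query 2: L[0] = G
Query 3: U[1] = B
Query 4: L[3] = G
Query 5: U[2] = W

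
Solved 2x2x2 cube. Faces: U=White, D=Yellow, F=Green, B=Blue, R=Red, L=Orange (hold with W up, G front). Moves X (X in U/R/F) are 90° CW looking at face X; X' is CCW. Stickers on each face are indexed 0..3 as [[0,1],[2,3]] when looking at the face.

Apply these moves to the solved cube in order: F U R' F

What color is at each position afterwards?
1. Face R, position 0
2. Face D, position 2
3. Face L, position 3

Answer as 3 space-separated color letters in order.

After move 1 (F): F=GGGG U=WWOO R=WRWR D=RRYY L=OYOY
After move 2 (U): U=OWOW F=WRGG R=BBWR B=OYBB L=GGOY
After move 3 (R'): R=BRBW U=OBOO F=WWGW D=RRYG B=YYRB
After move 4 (F): F=GWWW U=OBYG R=OROW D=BBYG L=GROR
Query 1: R[0] = O
Query 2: D[2] = Y
Query 3: L[3] = R

Answer: O Y R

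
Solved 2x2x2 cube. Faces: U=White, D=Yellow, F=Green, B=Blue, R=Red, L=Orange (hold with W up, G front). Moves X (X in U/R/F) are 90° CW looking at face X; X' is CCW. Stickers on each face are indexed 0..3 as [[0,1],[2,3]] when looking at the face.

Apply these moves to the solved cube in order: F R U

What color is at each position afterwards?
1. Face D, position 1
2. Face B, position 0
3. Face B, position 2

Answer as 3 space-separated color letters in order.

Answer: B O W

Derivation:
After move 1 (F): F=GGGG U=WWOO R=WRWR D=RRYY L=OYOY
After move 2 (R): R=WWRR U=WGOG F=GRGY D=RBYB B=OBWB
After move 3 (U): U=OWGG F=WWGY R=OBRR B=OYWB L=GROY
Query 1: D[1] = B
Query 2: B[0] = O
Query 3: B[2] = W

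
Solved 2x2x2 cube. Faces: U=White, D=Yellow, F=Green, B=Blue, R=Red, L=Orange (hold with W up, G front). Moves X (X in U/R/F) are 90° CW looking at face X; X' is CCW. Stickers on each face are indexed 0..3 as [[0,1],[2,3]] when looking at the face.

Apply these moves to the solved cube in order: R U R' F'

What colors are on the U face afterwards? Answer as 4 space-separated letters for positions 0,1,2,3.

After move 1 (R): R=RRRR U=WGWG F=GYGY D=YBYB B=WBWB
After move 2 (U): U=WWGG F=RRGY R=WBRR B=OOWB L=GYOO
After move 3 (R'): R=BRWR U=WWGO F=RWGG D=YRYY B=BOBB
After move 4 (F'): F=WGRG U=WWBW R=RRYR D=YOYY L=GOOG
Query: U face = WWBW

Answer: W W B W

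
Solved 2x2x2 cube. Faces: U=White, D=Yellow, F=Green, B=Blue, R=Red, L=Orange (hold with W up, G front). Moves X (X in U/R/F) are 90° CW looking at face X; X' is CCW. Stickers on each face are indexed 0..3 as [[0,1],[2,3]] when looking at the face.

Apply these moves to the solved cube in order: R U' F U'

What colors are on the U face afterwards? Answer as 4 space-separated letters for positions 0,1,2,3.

Answer: G B G O

Derivation:
After move 1 (R): R=RRRR U=WGWG F=GYGY D=YBYB B=WBWB
After move 2 (U'): U=GGWW F=OOGY R=GYRR B=RRWB L=WBOO
After move 3 (F): F=GOYO U=GGOB R=WYWR D=RGYB L=WYOB
After move 4 (U'): U=GBGO F=WYYO R=GOWR B=WYWB L=RROB
Query: U face = GBGO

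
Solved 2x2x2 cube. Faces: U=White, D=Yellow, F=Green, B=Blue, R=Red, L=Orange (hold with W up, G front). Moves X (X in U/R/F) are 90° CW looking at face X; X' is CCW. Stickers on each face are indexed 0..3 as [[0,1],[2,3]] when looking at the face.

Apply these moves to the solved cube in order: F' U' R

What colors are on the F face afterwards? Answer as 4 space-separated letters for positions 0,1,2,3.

After move 1 (F'): F=GGGG U=WWRR R=YRYR D=OOYY L=OWOW
After move 2 (U'): U=WRWR F=OWGG R=GGYR B=YRBB L=BBOW
After move 3 (R): R=YGRG U=WWWG F=OOGY D=OBYY B=RRRB
Query: F face = OOGY

Answer: O O G Y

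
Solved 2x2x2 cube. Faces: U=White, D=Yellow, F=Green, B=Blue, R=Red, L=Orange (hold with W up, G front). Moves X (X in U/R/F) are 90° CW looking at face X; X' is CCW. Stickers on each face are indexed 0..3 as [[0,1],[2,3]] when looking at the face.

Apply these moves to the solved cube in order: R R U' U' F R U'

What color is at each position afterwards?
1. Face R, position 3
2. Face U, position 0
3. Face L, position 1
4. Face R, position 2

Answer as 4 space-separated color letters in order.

Answer: O G B R

Derivation:
After move 1 (R): R=RRRR U=WGWG F=GYGY D=YBYB B=WBWB
After move 2 (R): R=RRRR U=WYWY F=GBGB D=YWYW B=GBGB
After move 3 (U'): U=YYWW F=OOGB R=GBRR B=RRGB L=GBOO
After move 4 (U'): U=YWYW F=GBGB R=OORR B=GBGB L=RROO
After move 5 (F): F=GGBB U=YWOR R=YOWR D=ROYW L=RYOW
After move 6 (R): R=WYRO U=YGOB F=GOBW D=RGYG B=RBWB
After move 7 (U'): U=GBYO F=RYBW R=GORO B=WYWB L=RBOW
Query 1: R[3] = O
Query 2: U[0] = G
Query 3: L[1] = B
Query 4: R[2] = R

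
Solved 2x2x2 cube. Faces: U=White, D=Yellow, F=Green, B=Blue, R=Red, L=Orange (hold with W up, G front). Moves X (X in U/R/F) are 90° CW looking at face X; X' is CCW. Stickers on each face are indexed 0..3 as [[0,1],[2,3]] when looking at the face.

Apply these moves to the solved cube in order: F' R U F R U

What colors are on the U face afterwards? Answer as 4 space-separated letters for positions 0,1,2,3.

Answer: W R Y Y

Derivation:
After move 1 (F'): F=GGGG U=WWRR R=YRYR D=OOYY L=OWOW
After move 2 (R): R=YYRR U=WGRG F=GOGY D=OBYB B=RBWB
After move 3 (U): U=RWGG F=YYGY R=RBRR B=OWWB L=GOOW
After move 4 (F): F=GYYY U=RWWO R=GBGR D=RRYB L=GOOB
After move 5 (R): R=GGRB U=RYWY F=GRYB D=RWYO B=OWWB
After move 6 (U): U=WRYY F=GGYB R=OWRB B=GOWB L=GROB
Query: U face = WRYY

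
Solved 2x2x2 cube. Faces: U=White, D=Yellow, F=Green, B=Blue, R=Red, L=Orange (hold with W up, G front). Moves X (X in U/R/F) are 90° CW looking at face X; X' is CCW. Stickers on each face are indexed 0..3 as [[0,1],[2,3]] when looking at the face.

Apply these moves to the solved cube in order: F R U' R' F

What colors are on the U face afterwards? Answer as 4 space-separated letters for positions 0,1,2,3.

After move 1 (F): F=GGGG U=WWOO R=WRWR D=RRYY L=OYOY
After move 2 (R): R=WWRR U=WGOG F=GRGY D=RBYB B=OBWB
After move 3 (U'): U=GGWO F=OYGY R=GRRR B=WWWB L=OBOY
After move 4 (R'): R=RRGR U=GWWW F=OGGO D=RYYY B=BWBB
After move 5 (F): F=GOOG U=GWYB R=WRWR D=GRYY L=OROY
Query: U face = GWYB

Answer: G W Y B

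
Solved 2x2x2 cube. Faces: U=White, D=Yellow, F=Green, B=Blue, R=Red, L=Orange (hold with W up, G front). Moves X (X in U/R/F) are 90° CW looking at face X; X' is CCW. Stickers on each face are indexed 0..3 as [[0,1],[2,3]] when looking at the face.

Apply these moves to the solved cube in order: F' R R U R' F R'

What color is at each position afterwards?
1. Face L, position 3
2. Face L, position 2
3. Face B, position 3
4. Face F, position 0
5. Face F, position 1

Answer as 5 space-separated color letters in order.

Answer: Y O B G G

Derivation:
After move 1 (F'): F=GGGG U=WWRR R=YRYR D=OOYY L=OWOW
After move 2 (R): R=YYRR U=WGRG F=GOGY D=OBYB B=RBWB
After move 3 (R): R=RYRY U=WORY F=GBGB D=OWYR B=GBGB
After move 4 (U): U=RWYO F=RYGB R=GBRY B=OWGB L=GBOW
After move 5 (R'): R=BYGR U=RGYO F=RWGO D=OYYB B=RWWB
After move 6 (F): F=GROW U=RGWB R=YYOR D=GBYB L=GOOY
After move 7 (R'): R=YRYO U=RWWR F=GGOB D=GRYW B=BWBB
Query 1: L[3] = Y
Query 2: L[2] = O
Query 3: B[3] = B
Query 4: F[0] = G
Query 5: F[1] = G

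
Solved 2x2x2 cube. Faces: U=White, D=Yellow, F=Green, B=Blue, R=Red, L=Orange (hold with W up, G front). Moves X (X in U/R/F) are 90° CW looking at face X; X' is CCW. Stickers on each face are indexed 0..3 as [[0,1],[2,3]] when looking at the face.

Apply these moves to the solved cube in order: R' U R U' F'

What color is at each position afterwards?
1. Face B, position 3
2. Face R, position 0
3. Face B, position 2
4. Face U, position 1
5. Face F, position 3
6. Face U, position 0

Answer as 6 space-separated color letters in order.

Answer: B Y W W G R

Derivation:
After move 1 (R'): R=RRRR U=WBWB F=GWGW D=YGYG B=YBYB
After move 2 (U): U=WWBB F=RRGW R=YBRR B=OOYB L=GWOO
After move 3 (R): R=RYRB U=WRBW F=RGGG D=YYYO B=BOWB
After move 4 (U'): U=RWWB F=GWGG R=RGRB B=RYWB L=BOOO
After move 5 (F'): F=WGGG U=RWRR R=YGYB D=OOYO L=BBOW
Query 1: B[3] = B
Query 2: R[0] = Y
Query 3: B[2] = W
Query 4: U[1] = W
Query 5: F[3] = G
Query 6: U[0] = R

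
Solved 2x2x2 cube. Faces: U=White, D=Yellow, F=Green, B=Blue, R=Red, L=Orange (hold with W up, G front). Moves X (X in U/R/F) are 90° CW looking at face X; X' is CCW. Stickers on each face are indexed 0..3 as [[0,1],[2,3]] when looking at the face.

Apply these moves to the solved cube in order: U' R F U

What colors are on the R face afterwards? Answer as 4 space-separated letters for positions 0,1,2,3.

Answer: W R G G

Derivation:
After move 1 (U'): U=WWWW F=OOGG R=GGRR B=RRBB L=BBOO
After move 2 (R): R=RGRG U=WOWG F=OYGY D=YBYR B=WRWB
After move 3 (F): F=GOYY U=WOOB R=WGGG D=RRYR L=BYOB
After move 4 (U): U=OWBO F=WGYY R=WRGG B=BYWB L=GOOB
Query: R face = WRGG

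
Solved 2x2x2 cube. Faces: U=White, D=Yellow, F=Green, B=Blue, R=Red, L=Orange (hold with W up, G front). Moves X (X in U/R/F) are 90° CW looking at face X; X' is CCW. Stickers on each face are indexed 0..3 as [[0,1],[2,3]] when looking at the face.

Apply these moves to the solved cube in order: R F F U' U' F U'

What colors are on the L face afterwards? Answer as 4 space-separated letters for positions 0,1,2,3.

Answer: Y G O W

Derivation:
After move 1 (R): R=RRRR U=WGWG F=GYGY D=YBYB B=WBWB
After move 2 (F): F=GGYY U=WGOO R=WRGR D=RRYB L=OYOB
After move 3 (F): F=YGYG U=WGBY R=OROR D=GWYB L=OROR
After move 4 (U'): U=GYWB F=ORYG R=YGOR B=ORWB L=WBOR
After move 5 (U'): U=YBGW F=WBYG R=OROR B=YGWB L=OROR
After move 6 (F): F=YWGB U=YBRR R=GRWR D=OOYB L=OGOW
After move 7 (U'): U=BRYR F=OGGB R=YWWR B=GRWB L=YGOW
Query: L face = YGOW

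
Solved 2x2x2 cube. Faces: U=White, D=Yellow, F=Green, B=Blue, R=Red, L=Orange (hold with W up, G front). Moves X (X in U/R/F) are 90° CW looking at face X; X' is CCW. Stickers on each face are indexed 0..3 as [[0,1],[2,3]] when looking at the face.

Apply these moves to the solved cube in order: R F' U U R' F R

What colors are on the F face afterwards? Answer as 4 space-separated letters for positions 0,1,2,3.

Answer: G G W G

Derivation:
After move 1 (R): R=RRRR U=WGWG F=GYGY D=YBYB B=WBWB
After move 2 (F'): F=YYGG U=WGRR R=BRYR D=OOYB L=OGOW
After move 3 (U): U=RWRG F=BRGG R=WBYR B=OGWB L=YYOW
After move 4 (U): U=RRGW F=WBGG R=OGYR B=YYWB L=BROW
After move 5 (R'): R=GROY U=RWGY F=WRGW D=OBYG B=BYOB
After move 6 (F): F=GWWR U=RWWR R=GRYY D=OGYG L=BOOB
After move 7 (R): R=YGYR U=RWWR F=GGWG D=OOYB B=RYWB
Query: F face = GGWG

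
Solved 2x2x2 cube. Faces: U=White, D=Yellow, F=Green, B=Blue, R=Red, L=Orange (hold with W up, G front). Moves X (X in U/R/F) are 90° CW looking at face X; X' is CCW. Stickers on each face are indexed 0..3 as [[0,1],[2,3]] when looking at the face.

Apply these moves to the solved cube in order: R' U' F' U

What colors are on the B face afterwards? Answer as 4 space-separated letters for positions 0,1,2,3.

Answer: Y W Y B

Derivation:
After move 1 (R'): R=RRRR U=WBWB F=GWGW D=YGYG B=YBYB
After move 2 (U'): U=BBWW F=OOGW R=GWRR B=RRYB L=YBOO
After move 3 (F'): F=OWOG U=BBGR R=GWYR D=BOYG L=YWOW
After move 4 (U): U=GBRB F=GWOG R=RRYR B=YWYB L=OWOW
Query: B face = YWYB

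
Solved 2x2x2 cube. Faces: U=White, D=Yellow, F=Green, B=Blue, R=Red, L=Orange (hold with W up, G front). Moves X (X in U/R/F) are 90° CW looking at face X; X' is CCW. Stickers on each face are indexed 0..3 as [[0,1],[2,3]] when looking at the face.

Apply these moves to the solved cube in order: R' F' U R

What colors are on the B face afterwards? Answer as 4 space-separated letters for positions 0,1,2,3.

Answer: B B W B

Derivation:
After move 1 (R'): R=RRRR U=WBWB F=GWGW D=YGYG B=YBYB
After move 2 (F'): F=WWGG U=WBRR R=GRYR D=OOYG L=OBOW
After move 3 (U): U=RWRB F=GRGG R=YBYR B=OBYB L=WWOW
After move 4 (R): R=YYRB U=RRRG F=GOGG D=OYYO B=BBWB
Query: B face = BBWB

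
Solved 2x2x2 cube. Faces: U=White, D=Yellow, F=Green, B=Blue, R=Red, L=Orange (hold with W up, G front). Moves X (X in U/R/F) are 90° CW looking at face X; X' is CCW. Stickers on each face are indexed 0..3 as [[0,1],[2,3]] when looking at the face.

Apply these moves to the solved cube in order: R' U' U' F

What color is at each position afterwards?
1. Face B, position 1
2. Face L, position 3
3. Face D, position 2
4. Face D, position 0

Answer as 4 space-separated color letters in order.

After move 1 (R'): R=RRRR U=WBWB F=GWGW D=YGYG B=YBYB
After move 2 (U'): U=BBWW F=OOGW R=GWRR B=RRYB L=YBOO
After move 3 (U'): U=BWBW F=YBGW R=OORR B=GWYB L=RROO
After move 4 (F): F=GYWB U=BWOR R=BOWR D=ROYG L=RYOG
Query 1: B[1] = W
Query 2: L[3] = G
Query 3: D[2] = Y
Query 4: D[0] = R

Answer: W G Y R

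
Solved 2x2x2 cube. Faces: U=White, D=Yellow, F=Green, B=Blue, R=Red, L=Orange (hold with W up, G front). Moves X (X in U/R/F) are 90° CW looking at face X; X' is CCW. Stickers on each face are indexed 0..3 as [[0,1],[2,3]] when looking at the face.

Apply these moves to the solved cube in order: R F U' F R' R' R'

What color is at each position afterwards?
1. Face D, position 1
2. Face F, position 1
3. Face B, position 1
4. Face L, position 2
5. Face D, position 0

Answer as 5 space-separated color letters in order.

Answer: W G R O G

Derivation:
After move 1 (R): R=RRRR U=WGWG F=GYGY D=YBYB B=WBWB
After move 2 (F): F=GGYY U=WGOO R=WRGR D=RRYB L=OYOB
After move 3 (U'): U=GOWO F=OYYY R=GGGR B=WRWB L=WBOB
After move 4 (F): F=YOYY U=GOBB R=WGOR D=GGYB L=WROR
After move 5 (R'): R=GRWO U=GWBW F=YOYB D=GOYY B=BRGB
After move 6 (R'): R=ROGW U=GGBB F=YWYW D=GOYB B=YROB
After move 7 (R'): R=OWRG U=GOBY F=YGYB D=GWYW B=BROB
Query 1: D[1] = W
Query 2: F[1] = G
Query 3: B[1] = R
Query 4: L[2] = O
Query 5: D[0] = G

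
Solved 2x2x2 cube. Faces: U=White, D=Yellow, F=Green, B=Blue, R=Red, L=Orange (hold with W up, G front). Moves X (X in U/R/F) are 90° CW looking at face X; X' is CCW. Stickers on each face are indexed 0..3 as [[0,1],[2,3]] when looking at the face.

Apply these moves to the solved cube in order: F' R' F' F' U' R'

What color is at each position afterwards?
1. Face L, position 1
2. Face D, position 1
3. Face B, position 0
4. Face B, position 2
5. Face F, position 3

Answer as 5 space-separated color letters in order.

Answer: B Y G R G

Derivation:
After move 1 (F'): F=GGGG U=WWRR R=YRYR D=OOYY L=OWOW
After move 2 (R'): R=RRYY U=WBRB F=GWGR D=OGYG B=YBOB
After move 3 (F'): F=WRGG U=WBRY R=GROY D=WWYG L=OBOR
After move 4 (F'): F=RGWG U=WBGO R=WRWY D=BRYG L=OYOR
After move 5 (U'): U=BOWG F=OYWG R=RGWY B=WROB L=YBOR
After move 6 (R'): R=GYRW U=BOWW F=OOWG D=BYYG B=GRRB
Query 1: L[1] = B
Query 2: D[1] = Y
Query 3: B[0] = G
Query 4: B[2] = R
Query 5: F[3] = G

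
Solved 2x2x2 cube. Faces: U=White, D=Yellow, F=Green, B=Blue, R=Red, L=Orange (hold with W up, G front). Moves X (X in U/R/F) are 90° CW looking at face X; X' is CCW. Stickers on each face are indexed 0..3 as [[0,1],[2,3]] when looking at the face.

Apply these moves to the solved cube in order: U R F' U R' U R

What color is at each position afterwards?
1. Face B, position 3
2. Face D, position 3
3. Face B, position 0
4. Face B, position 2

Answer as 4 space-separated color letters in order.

After move 1 (U): U=WWWW F=RRGG R=BBRR B=OOBB L=GGOO
After move 2 (R): R=RBRB U=WRWG F=RYGY D=YBYO B=WOWB
After move 3 (F'): F=YYRG U=WRRR R=BBYB D=GOYO L=GGOW
After move 4 (U): U=RWRR F=BBRG R=WOYB B=GGWB L=YYOW
After move 5 (R'): R=OBWY U=RWRG F=BWRR D=GBYG B=OGOB
After move 6 (U): U=RRGW F=OBRR R=OGWY B=YYOB L=BWOW
After move 7 (R): R=WOYG U=RBGR F=OBRG D=GOYY B=WYRB
Query 1: B[3] = B
Query 2: D[3] = Y
Query 3: B[0] = W
Query 4: B[2] = R

Answer: B Y W R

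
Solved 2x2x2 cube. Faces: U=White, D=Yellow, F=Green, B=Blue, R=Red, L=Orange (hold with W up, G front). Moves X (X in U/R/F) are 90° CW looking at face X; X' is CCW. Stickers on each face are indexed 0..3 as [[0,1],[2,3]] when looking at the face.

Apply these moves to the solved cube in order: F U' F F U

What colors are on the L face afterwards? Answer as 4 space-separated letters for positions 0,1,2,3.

After move 1 (F): F=GGGG U=WWOO R=WRWR D=RRYY L=OYOY
After move 2 (U'): U=WOWO F=OYGG R=GGWR B=WRBB L=BBOY
After move 3 (F): F=GOGY U=WOYB R=WGOR D=WGYY L=BROR
After move 4 (F): F=GGYO U=WORR R=YGBR D=OWYY L=BWOG
After move 5 (U): U=RWRO F=YGYO R=WRBR B=BWBB L=GGOG
Query: L face = GGOG

Answer: G G O G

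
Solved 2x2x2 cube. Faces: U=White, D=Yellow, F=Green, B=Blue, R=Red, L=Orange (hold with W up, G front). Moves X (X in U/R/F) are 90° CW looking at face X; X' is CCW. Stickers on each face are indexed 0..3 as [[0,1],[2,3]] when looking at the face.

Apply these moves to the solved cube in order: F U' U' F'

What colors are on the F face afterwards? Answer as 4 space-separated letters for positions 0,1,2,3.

After move 1 (F): F=GGGG U=WWOO R=WRWR D=RRYY L=OYOY
After move 2 (U'): U=WOWO F=OYGG R=GGWR B=WRBB L=BBOY
After move 3 (U'): U=OOWW F=BBGG R=OYWR B=GGBB L=WROY
After move 4 (F'): F=BGBG U=OOOW R=RYRR D=RYYY L=WWOW
Query: F face = BGBG

Answer: B G B G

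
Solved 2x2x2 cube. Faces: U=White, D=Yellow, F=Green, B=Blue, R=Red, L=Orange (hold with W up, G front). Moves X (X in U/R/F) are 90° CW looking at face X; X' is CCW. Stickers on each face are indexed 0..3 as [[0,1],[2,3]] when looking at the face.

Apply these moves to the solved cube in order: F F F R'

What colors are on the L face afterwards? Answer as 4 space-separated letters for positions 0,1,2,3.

Answer: O W O W

Derivation:
After move 1 (F): F=GGGG U=WWOO R=WRWR D=RRYY L=OYOY
After move 2 (F): F=GGGG U=WWYY R=OROR D=WWYY L=OROR
After move 3 (F): F=GGGG U=WWRR R=YRYR D=OOYY L=OWOW
After move 4 (R'): R=RRYY U=WBRB F=GWGR D=OGYG B=YBOB
Query: L face = OWOW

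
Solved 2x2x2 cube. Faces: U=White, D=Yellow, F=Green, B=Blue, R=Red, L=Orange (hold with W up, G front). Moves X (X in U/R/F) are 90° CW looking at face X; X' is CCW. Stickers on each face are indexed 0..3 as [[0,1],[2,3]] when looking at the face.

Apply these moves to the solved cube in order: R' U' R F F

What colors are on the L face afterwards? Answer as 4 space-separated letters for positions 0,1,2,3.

Answer: Y R O R

Derivation:
After move 1 (R'): R=RRRR U=WBWB F=GWGW D=YGYG B=YBYB
After move 2 (U'): U=BBWW F=OOGW R=GWRR B=RRYB L=YBOO
After move 3 (R): R=RGRW U=BOWW F=OGGG D=YYYR B=WRBB
After move 4 (F): F=GOGG U=BOOB R=WGWW D=RRYR L=YYOY
After move 5 (F): F=GGGO U=BOYY R=OGBW D=WWYR L=YROR
Query: L face = YROR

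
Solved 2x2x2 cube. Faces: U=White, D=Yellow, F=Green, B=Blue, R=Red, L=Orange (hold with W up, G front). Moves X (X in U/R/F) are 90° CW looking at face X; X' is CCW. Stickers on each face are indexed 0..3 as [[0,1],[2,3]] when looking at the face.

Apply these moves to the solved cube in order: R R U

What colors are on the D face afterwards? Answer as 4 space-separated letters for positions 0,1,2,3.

After move 1 (R): R=RRRR U=WGWG F=GYGY D=YBYB B=WBWB
After move 2 (R): R=RRRR U=WYWY F=GBGB D=YWYW B=GBGB
After move 3 (U): U=WWYY F=RRGB R=GBRR B=OOGB L=GBOO
Query: D face = YWYW

Answer: Y W Y W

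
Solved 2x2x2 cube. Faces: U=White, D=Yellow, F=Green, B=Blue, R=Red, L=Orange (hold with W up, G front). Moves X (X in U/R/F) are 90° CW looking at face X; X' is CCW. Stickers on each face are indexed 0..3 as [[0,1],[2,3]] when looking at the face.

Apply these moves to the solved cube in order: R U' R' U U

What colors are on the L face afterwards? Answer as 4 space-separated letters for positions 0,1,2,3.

After move 1 (R): R=RRRR U=WGWG F=GYGY D=YBYB B=WBWB
After move 2 (U'): U=GGWW F=OOGY R=GYRR B=RRWB L=WBOO
After move 3 (R'): R=YRGR U=GWWR F=OGGW D=YOYY B=BRBB
After move 4 (U): U=WGRW F=YRGW R=BRGR B=WBBB L=OGOO
After move 5 (U): U=RWWG F=BRGW R=WBGR B=OGBB L=YROO
Query: L face = YROO

Answer: Y R O O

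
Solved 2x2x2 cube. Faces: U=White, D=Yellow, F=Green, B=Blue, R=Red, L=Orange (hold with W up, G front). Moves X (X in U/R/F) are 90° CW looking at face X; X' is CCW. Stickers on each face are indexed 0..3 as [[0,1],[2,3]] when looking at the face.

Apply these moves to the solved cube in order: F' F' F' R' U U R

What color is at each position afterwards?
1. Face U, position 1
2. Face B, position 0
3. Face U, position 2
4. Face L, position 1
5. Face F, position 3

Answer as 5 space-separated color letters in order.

After move 1 (F'): F=GGGG U=WWRR R=YRYR D=OOYY L=OWOW
After move 2 (F'): F=GGGG U=WWYY R=OROR D=WWYY L=OROR
After move 3 (F'): F=GGGG U=WWOO R=WRWR D=RRYY L=OYOY
After move 4 (R'): R=RRWW U=WBOB F=GWGO D=RGYG B=YBRB
After move 5 (U): U=OWBB F=RRGO R=YBWW B=OYRB L=GWOY
After move 6 (U): U=BOBW F=YBGO R=OYWW B=GWRB L=RROY
After move 7 (R): R=WOWY U=BBBO F=YGGG D=RRYG B=WWOB
Query 1: U[1] = B
Query 2: B[0] = W
Query 3: U[2] = B
Query 4: L[1] = R
Query 5: F[3] = G

Answer: B W B R G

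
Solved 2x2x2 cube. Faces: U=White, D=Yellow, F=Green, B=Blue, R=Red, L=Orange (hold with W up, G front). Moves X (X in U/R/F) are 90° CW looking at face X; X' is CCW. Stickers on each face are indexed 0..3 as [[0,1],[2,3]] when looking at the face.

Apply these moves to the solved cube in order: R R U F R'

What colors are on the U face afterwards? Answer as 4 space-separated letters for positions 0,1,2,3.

After move 1 (R): R=RRRR U=WGWG F=GYGY D=YBYB B=WBWB
After move 2 (R): R=RRRR U=WYWY F=GBGB D=YWYW B=GBGB
After move 3 (U): U=WWYY F=RRGB R=GBRR B=OOGB L=GBOO
After move 4 (F): F=GRBR U=WWOB R=YBYR D=RGYW L=GYOW
After move 5 (R'): R=BRYY U=WGOO F=GWBB D=RRYR B=WOGB
Query: U face = WGOO

Answer: W G O O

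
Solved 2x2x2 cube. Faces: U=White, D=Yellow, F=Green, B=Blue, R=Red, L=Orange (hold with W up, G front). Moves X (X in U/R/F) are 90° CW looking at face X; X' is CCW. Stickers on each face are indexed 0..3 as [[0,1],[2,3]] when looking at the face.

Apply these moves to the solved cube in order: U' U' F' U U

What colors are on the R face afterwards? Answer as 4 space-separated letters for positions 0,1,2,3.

After move 1 (U'): U=WWWW F=OOGG R=GGRR B=RRBB L=BBOO
After move 2 (U'): U=WWWW F=BBGG R=OORR B=GGBB L=RROO
After move 3 (F'): F=BGBG U=WWOR R=YOYR D=ROYY L=RWOW
After move 4 (U): U=OWRW F=YOBG R=GGYR B=RWBB L=BGOW
After move 5 (U): U=ROWW F=GGBG R=RWYR B=BGBB L=YOOW
Query: R face = RWYR

Answer: R W Y R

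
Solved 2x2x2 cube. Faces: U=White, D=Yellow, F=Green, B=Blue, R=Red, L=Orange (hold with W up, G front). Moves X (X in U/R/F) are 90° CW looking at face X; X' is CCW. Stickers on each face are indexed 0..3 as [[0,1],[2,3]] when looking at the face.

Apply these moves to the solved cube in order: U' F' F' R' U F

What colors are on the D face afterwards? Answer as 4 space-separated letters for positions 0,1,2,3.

After move 1 (U'): U=WWWW F=OOGG R=GGRR B=RRBB L=BBOO
After move 2 (F'): F=OGOG U=WWGR R=YGYR D=BOYY L=BWOW
After move 3 (F'): F=GGOO U=WWYY R=OGBR D=WWYY L=BROG
After move 4 (R'): R=GROB U=WBYR F=GWOY D=WGYO B=YRWB
After move 5 (U): U=YWRB F=GROY R=YROB B=BRWB L=GWOG
After move 6 (F): F=OGYR U=YWGW R=RRBB D=OYYO L=GWOG
Query: D face = OYYO

Answer: O Y Y O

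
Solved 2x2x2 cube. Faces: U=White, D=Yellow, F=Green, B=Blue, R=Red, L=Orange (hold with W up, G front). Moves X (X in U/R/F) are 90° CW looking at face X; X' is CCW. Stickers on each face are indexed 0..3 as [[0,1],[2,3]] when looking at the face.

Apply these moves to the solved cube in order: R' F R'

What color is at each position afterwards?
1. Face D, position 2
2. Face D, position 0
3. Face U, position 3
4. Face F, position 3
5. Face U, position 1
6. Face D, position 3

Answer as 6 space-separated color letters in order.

Answer: Y R Y O Y W

Derivation:
After move 1 (R'): R=RRRR U=WBWB F=GWGW D=YGYG B=YBYB
After move 2 (F): F=GGWW U=WBOO R=WRBR D=RRYG L=OYOG
After move 3 (R'): R=RRWB U=WYOY F=GBWO D=RGYW B=GBRB
Query 1: D[2] = Y
Query 2: D[0] = R
Query 3: U[3] = Y
Query 4: F[3] = O
Query 5: U[1] = Y
Query 6: D[3] = W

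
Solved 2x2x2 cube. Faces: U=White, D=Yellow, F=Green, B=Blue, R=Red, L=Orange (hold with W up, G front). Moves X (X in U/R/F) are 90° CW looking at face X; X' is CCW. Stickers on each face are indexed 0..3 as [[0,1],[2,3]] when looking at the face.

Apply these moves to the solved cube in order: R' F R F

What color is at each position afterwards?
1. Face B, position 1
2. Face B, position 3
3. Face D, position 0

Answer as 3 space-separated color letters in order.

Answer: B B R

Derivation:
After move 1 (R'): R=RRRR U=WBWB F=GWGW D=YGYG B=YBYB
After move 2 (F): F=GGWW U=WBOO R=WRBR D=RRYG L=OYOG
After move 3 (R): R=BWRR U=WGOW F=GRWG D=RYYY B=OBBB
After move 4 (F): F=WGGR U=WGGY R=OWWR D=RBYY L=OROY
Query 1: B[1] = B
Query 2: B[3] = B
Query 3: D[0] = R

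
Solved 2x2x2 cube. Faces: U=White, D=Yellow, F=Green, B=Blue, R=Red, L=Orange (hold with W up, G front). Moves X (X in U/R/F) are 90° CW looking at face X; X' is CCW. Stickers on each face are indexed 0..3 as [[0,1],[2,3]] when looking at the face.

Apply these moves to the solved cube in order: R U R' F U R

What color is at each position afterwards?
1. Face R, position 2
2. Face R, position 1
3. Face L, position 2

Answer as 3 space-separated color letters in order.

Answer: R B O

Derivation:
After move 1 (R): R=RRRR U=WGWG F=GYGY D=YBYB B=WBWB
After move 2 (U): U=WWGG F=RRGY R=WBRR B=OOWB L=GYOO
After move 3 (R'): R=BRWR U=WWGO F=RWGG D=YRYY B=BOBB
After move 4 (F): F=GRGW U=WWOY R=GROR D=WBYY L=GYOR
After move 5 (U): U=OWYW F=GRGW R=BOOR B=GYBB L=GROR
After move 6 (R): R=OBRO U=ORYW F=GBGY D=WBYG B=WYWB
Query 1: R[2] = R
Query 2: R[1] = B
Query 3: L[2] = O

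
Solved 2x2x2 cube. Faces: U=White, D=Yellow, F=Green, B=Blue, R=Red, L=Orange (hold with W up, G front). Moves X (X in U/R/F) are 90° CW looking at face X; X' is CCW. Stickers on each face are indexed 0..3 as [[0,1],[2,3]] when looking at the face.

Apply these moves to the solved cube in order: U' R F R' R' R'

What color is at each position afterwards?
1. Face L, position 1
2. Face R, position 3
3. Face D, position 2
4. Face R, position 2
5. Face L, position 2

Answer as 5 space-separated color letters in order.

Answer: Y G Y G O

Derivation:
After move 1 (U'): U=WWWW F=OOGG R=GGRR B=RRBB L=BBOO
After move 2 (R): R=RGRG U=WOWG F=OYGY D=YBYR B=WRWB
After move 3 (F): F=GOYY U=WOOB R=WGGG D=RRYR L=BYOB
After move 4 (R'): R=GGWG U=WWOW F=GOYB D=ROYY B=RRRB
After move 5 (R'): R=GGGW U=WROR F=GWYW D=ROYB B=YROB
After move 6 (R'): R=GWGG U=WOOY F=GRYR D=RWYW B=BROB
Query 1: L[1] = Y
Query 2: R[3] = G
Query 3: D[2] = Y
Query 4: R[2] = G
Query 5: L[2] = O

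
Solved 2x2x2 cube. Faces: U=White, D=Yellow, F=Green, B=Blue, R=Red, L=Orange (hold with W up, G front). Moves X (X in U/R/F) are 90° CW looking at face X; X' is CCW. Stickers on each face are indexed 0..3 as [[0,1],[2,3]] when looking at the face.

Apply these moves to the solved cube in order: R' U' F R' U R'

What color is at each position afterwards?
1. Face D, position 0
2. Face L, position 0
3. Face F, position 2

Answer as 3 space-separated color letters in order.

After move 1 (R'): R=RRRR U=WBWB F=GWGW D=YGYG B=YBYB
After move 2 (U'): U=BBWW F=OOGW R=GWRR B=RRYB L=YBOO
After move 3 (F): F=GOWO U=BBOB R=WWWR D=RGYG L=YYOG
After move 4 (R'): R=WRWW U=BYOR F=GBWB D=ROYO B=GRGB
After move 5 (U): U=OBRY F=WRWB R=GRWW B=YYGB L=GBOG
After move 6 (R'): R=RWGW U=OGRY F=WBWY D=RRYB B=OYOB
Query 1: D[0] = R
Query 2: L[0] = G
Query 3: F[2] = W

Answer: R G W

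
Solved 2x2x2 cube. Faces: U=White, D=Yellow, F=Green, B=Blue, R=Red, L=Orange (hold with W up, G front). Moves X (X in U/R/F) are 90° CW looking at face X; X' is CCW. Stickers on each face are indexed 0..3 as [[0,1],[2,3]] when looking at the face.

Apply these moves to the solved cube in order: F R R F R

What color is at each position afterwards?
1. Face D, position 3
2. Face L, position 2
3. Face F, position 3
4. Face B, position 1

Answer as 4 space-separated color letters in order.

After move 1 (F): F=GGGG U=WWOO R=WRWR D=RRYY L=OYOY
After move 2 (R): R=WWRR U=WGOG F=GRGY D=RBYB B=OBWB
After move 3 (R): R=RWRW U=WROY F=GBGB D=RWYO B=GBGB
After move 4 (F): F=GGBB U=WRYY R=OWYW D=RRYO L=OROW
After move 5 (R): R=YOWW U=WGYB F=GRBO D=RGYG B=YBRB
Query 1: D[3] = G
Query 2: L[2] = O
Query 3: F[3] = O
Query 4: B[1] = B

Answer: G O O B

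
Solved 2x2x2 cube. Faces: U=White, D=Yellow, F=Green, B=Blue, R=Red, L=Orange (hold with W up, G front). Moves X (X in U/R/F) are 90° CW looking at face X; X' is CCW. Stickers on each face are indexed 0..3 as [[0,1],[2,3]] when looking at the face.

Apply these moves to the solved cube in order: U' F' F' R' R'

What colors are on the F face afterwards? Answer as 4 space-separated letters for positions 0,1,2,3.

After move 1 (U'): U=WWWW F=OOGG R=GGRR B=RRBB L=BBOO
After move 2 (F'): F=OGOG U=WWGR R=YGYR D=BOYY L=BWOW
After move 3 (F'): F=GGOO U=WWYY R=OGBR D=WWYY L=BROG
After move 4 (R'): R=GROB U=WBYR F=GWOY D=WGYO B=YRWB
After move 5 (R'): R=RBGO U=WWYY F=GBOR D=WWYY B=ORGB
Query: F face = GBOR

Answer: G B O R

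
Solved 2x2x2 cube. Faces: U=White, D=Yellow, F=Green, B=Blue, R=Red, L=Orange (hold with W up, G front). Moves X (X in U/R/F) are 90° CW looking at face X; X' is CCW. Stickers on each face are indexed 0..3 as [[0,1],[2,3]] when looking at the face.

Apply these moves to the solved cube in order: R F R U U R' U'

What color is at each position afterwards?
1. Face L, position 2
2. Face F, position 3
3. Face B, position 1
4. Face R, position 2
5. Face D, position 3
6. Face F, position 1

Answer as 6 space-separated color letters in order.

After move 1 (R): R=RRRR U=WGWG F=GYGY D=YBYB B=WBWB
After move 2 (F): F=GGYY U=WGOO R=WRGR D=RRYB L=OYOB
After move 3 (R): R=GWRR U=WGOY F=GRYB D=RWYW B=OBGB
After move 4 (U): U=OWYG F=GWYB R=OBRR B=OYGB L=GROB
After move 5 (U): U=YOGW F=OBYB R=OYRR B=GRGB L=GWOB
After move 6 (R'): R=YROR U=YGGG F=OOYW D=RBYB B=WRWB
After move 7 (U'): U=GGYG F=GWYW R=OOOR B=YRWB L=WROB
Query 1: L[2] = O
Query 2: F[3] = W
Query 3: B[1] = R
Query 4: R[2] = O
Query 5: D[3] = B
Query 6: F[1] = W

Answer: O W R O B W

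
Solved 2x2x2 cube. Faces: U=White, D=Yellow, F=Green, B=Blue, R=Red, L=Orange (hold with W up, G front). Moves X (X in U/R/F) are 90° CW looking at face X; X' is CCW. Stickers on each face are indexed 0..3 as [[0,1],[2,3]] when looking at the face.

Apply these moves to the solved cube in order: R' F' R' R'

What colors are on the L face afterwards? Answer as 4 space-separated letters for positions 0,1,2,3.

Answer: O B O W

Derivation:
After move 1 (R'): R=RRRR U=WBWB F=GWGW D=YGYG B=YBYB
After move 2 (F'): F=WWGG U=WBRR R=GRYR D=OOYG L=OBOW
After move 3 (R'): R=RRGY U=WYRY F=WBGR D=OWYG B=GBOB
After move 4 (R'): R=RYRG U=WORG F=WYGY D=OBYR B=GBWB
Query: L face = OBOW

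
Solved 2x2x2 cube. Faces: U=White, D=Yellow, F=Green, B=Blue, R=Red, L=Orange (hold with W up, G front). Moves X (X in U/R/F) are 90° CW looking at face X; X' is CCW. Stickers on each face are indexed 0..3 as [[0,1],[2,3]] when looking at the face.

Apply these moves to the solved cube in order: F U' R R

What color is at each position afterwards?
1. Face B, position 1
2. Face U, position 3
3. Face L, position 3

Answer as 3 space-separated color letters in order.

Answer: R Y Y

Derivation:
After move 1 (F): F=GGGG U=WWOO R=WRWR D=RRYY L=OYOY
After move 2 (U'): U=WOWO F=OYGG R=GGWR B=WRBB L=BBOY
After move 3 (R): R=WGRG U=WYWG F=ORGY D=RBYW B=OROB
After move 4 (R): R=RWGG U=WRWY F=OBGW D=ROYO B=GRYB
Query 1: B[1] = R
Query 2: U[3] = Y
Query 3: L[3] = Y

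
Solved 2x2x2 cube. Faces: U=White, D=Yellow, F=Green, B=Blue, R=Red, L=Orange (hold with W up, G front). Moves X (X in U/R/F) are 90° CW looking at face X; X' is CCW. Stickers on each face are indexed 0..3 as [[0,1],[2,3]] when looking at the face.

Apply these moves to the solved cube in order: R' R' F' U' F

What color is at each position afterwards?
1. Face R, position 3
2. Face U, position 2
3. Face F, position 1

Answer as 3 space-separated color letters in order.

Answer: R W O

Derivation:
After move 1 (R'): R=RRRR U=WBWB F=GWGW D=YGYG B=YBYB
After move 2 (R'): R=RRRR U=WYWY F=GBGB D=YWYW B=GBGB
After move 3 (F'): F=BBGG U=WYRR R=WRYR D=OOYW L=OYOW
After move 4 (U'): U=YRWR F=OYGG R=BBYR B=WRGB L=GBOW
After move 5 (F): F=GOGY U=YRWB R=WBRR D=YBYW L=GOOO
Query 1: R[3] = R
Query 2: U[2] = W
Query 3: F[1] = O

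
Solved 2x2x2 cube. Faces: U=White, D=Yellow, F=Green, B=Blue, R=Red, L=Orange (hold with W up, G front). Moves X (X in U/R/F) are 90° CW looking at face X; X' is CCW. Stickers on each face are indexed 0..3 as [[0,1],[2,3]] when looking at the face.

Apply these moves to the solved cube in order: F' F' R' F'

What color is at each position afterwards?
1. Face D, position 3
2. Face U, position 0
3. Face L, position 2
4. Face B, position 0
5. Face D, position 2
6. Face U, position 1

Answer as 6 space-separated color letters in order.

After move 1 (F'): F=GGGG U=WWRR R=YRYR D=OOYY L=OWOW
After move 2 (F'): F=GGGG U=WWYY R=OROR D=WWYY L=OROR
After move 3 (R'): R=RROO U=WBYB F=GWGY D=WGYG B=YBWB
After move 4 (F'): F=WYGG U=WBRO R=GRWO D=RRYG L=OBOY
Query 1: D[3] = G
Query 2: U[0] = W
Query 3: L[2] = O
Query 4: B[0] = Y
Query 5: D[2] = Y
Query 6: U[1] = B

Answer: G W O Y Y B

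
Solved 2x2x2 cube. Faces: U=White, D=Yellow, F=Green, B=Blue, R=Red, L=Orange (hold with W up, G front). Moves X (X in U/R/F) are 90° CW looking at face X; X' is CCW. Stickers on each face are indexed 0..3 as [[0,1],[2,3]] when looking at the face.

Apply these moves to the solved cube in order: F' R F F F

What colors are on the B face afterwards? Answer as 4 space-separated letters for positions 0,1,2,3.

After move 1 (F'): F=GGGG U=WWRR R=YRYR D=OOYY L=OWOW
After move 2 (R): R=YYRR U=WGRG F=GOGY D=OBYB B=RBWB
After move 3 (F): F=GGYO U=WGWW R=RYGR D=RYYB L=OOOB
After move 4 (F): F=YGOG U=WGBO R=WYWR D=GRYB L=OROY
After move 5 (F): F=OYGG U=WGYR R=BYOR D=WWYB L=OGOR
Query: B face = RBWB

Answer: R B W B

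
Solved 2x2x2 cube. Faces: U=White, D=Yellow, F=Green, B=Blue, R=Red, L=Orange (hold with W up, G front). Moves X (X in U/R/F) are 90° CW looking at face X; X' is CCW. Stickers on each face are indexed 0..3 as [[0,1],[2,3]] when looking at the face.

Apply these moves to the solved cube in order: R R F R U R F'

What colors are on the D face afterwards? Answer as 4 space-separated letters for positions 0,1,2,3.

After move 1 (R): R=RRRR U=WGWG F=GYGY D=YBYB B=WBWB
After move 2 (R): R=RRRR U=WYWY F=GBGB D=YWYW B=GBGB
After move 3 (F): F=GGBB U=WYOO R=WRYR D=RRYW L=OYOW
After move 4 (R): R=YWRR U=WGOB F=GRBW D=RGYG B=OBYB
After move 5 (U): U=OWBG F=YWBW R=OBRR B=OYYB L=GROW
After move 6 (R): R=RORB U=OWBW F=YGBG D=RYYO B=GYWB
After move 7 (F'): F=GGYB U=OWRR R=YORB D=RWYO L=GWOB
Query: D face = RWYO

Answer: R W Y O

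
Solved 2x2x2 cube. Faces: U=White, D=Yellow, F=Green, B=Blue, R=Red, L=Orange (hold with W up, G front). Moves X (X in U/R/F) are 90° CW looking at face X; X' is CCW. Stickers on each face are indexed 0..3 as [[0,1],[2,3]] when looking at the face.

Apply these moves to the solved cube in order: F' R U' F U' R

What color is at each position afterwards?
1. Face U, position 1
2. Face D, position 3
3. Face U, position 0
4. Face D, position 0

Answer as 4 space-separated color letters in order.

Answer: O W G R

Derivation:
After move 1 (F'): F=GGGG U=WWRR R=YRYR D=OOYY L=OWOW
After move 2 (R): R=YYRR U=WGRG F=GOGY D=OBYB B=RBWB
After move 3 (U'): U=GGWR F=OWGY R=GORR B=YYWB L=RBOW
After move 4 (F): F=GOYW U=GGWB R=WORR D=RGYB L=ROOB
After move 5 (U'): U=GBGW F=ROYW R=GORR B=WOWB L=YYOB
After move 6 (R): R=RGRO U=GOGW F=RGYB D=RWYW B=WOBB
Query 1: U[1] = O
Query 2: D[3] = W
Query 3: U[0] = G
Query 4: D[0] = R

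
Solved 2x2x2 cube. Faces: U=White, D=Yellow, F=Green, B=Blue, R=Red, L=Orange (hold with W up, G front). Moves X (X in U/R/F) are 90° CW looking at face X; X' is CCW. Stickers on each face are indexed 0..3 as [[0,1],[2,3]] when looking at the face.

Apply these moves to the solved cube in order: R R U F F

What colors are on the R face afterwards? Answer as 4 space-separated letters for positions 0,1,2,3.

After move 1 (R): R=RRRR U=WGWG F=GYGY D=YBYB B=WBWB
After move 2 (R): R=RRRR U=WYWY F=GBGB D=YWYW B=GBGB
After move 3 (U): U=WWYY F=RRGB R=GBRR B=OOGB L=GBOO
After move 4 (F): F=GRBR U=WWOB R=YBYR D=RGYW L=GYOW
After move 5 (F): F=BGRR U=WWWY R=OBBR D=YYYW L=GROG
Query: R face = OBBR

Answer: O B B R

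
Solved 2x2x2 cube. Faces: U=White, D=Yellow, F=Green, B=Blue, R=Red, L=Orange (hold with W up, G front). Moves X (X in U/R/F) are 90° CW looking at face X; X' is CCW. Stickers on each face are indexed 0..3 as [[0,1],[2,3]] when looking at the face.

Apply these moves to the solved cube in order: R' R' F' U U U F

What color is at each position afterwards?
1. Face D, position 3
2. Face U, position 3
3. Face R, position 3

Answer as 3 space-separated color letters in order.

Answer: W B R

Derivation:
After move 1 (R'): R=RRRR U=WBWB F=GWGW D=YGYG B=YBYB
After move 2 (R'): R=RRRR U=WYWY F=GBGB D=YWYW B=GBGB
After move 3 (F'): F=BBGG U=WYRR R=WRYR D=OOYW L=OYOW
After move 4 (U): U=RWRY F=WRGG R=GBYR B=OYGB L=BBOW
After move 5 (U): U=RRYW F=GBGG R=OYYR B=BBGB L=WROW
After move 6 (U): U=YRWR F=OYGG R=BBYR B=WRGB L=GBOW
After move 7 (F): F=GOGY U=YRWB R=WBRR D=YBYW L=GOOO
Query 1: D[3] = W
Query 2: U[3] = B
Query 3: R[3] = R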